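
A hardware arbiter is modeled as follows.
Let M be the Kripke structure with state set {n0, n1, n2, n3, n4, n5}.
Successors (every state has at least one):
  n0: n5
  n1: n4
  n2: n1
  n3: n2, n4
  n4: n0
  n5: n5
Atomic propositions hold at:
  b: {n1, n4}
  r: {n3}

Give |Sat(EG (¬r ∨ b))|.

Sat(¬r) = {n0, n1, n2, n4, n5}
Sat(¬r ∨ b) = {n0, n1, n2, n4, n5}
EG (¬r ∨ b): greatest fixpoint, start Z0 = {n0, n1, n2, n4, n5}, keep only states in Sat with some successor in Z. Already a fixed point.
Sat(EG (¬r ∨ b)) = {n0, n1, n2, n4, n5}
|Sat(EG (¬r ∨ b))| = |{n0, n1, n2, n4, n5}| = 5.

5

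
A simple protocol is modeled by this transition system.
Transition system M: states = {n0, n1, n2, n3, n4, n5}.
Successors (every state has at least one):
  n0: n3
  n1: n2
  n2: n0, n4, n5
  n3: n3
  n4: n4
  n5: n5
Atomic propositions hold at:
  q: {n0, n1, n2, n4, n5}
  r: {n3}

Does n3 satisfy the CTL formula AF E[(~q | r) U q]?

Sat(~q) = {n3}
Sat(~q | r) = {n3}
E[(~q | r) U q]: least fixpoint, start Z0 = Sat(q) = {n0, n1, n2, n4, n5}, add states in Sat(~q | r) with some successor in Z. Already a fixed point.
Sat(E[(~q | r) U q]) = {n0, n1, n2, n4, n5}
AF E[(~q | r) U q]: least fixpoint, start Z0 = {n0, n1, n2, n4, n5}, add states with every successor in Z. Already a fixed point.
Sat(AF E[(~q | r) U q]) = {n0, n1, n2, n4, n5}
n3 ∉ Sat(AF E[(~q | r) U q]) = {n0, n1, n2, n4, n5}, so the formula does not hold at n3.

No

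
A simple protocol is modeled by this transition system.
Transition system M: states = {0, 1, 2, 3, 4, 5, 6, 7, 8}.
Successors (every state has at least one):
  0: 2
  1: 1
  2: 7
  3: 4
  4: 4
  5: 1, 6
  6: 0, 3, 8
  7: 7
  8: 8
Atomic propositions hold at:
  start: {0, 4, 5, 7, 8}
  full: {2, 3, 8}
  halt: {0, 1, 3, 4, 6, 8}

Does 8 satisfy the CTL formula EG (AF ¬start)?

Sat(¬start) = {1, 2, 3, 6}
AF ¬start: least fixpoint, start Z0 = {1, 2, 3, 6}, add states with every successor in Z. Z1 = {0, 1, 2, 3, 5, 6}; fixed.
Sat(AF ¬start) = {0, 1, 2, 3, 5, 6}
EG (AF ¬start): greatest fixpoint, start Z0 = {0, 1, 2, 3, 5, 6}, keep only states in Sat with some successor in Z. Z1 = {0, 1, 5, 6}; Z2 = {1, 5, 6}; Z3 = {1, 5}; fixed.
Sat(EG (AF ¬start)) = {1, 5}
8 ∉ Sat(EG (AF ¬start)) = {1, 5}, so the formula does not hold at 8.

No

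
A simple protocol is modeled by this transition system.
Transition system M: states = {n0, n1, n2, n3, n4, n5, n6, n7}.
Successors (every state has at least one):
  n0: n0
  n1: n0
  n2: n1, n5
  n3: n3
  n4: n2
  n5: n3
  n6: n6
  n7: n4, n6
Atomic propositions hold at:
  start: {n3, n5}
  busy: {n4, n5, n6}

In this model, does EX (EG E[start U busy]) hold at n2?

No

E[start U busy]: least fixpoint, start Z0 = Sat(busy) = {n4, n5, n6}, add states in Sat(start) with some successor in Z. Already a fixed point.
Sat(E[start U busy]) = {n4, n5, n6}
EG E[start U busy]: greatest fixpoint, start Z0 = {n4, n5, n6}, keep only states in Sat with some successor in Z. Z1 = {n6}; fixed.
Sat(EG E[start U busy]) = {n6}
Sat(EX (EG E[start U busy])) = {s : some successor in {n6}} = {n6, n7}
n2 ∉ Sat(EX (EG E[start U busy])) = {n6, n7}, so the formula does not hold at n2.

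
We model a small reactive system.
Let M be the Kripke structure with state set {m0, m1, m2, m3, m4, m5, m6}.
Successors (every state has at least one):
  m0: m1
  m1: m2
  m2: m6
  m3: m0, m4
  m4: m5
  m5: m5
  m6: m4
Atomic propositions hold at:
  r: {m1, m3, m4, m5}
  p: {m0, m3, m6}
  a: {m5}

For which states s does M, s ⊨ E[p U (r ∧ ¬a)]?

Sat(¬a) = {m0, m1, m2, m3, m4, m6}
Sat(r ∧ ¬a) = {m1, m3, m4}
E[p U (r ∧ ¬a)]: least fixpoint, start Z0 = Sat((r ∧ ¬a)) = {m1, m3, m4}, add states in Sat(p) with some successor in Z. Z1 = {m0, m1, m3, m4, m6}; fixed.
Sat(E[p U (r ∧ ¬a)]) = {m0, m1, m3, m4, m6}

{m0, m1, m3, m4, m6}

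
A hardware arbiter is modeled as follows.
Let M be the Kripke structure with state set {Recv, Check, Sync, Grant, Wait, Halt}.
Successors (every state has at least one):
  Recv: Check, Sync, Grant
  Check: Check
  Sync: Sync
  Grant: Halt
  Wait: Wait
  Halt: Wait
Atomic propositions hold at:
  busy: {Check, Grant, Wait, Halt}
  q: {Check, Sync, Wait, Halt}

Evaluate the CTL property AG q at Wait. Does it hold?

AG q: greatest fixpoint, start Z0 = {Check, Sync, Wait, Halt}, keep only states in Sat with every successor in Z. Already a fixed point.
Sat(AG q) = {Check, Sync, Wait, Halt}
Wait ∈ Sat(AG q) = {Check, Sync, Wait, Halt}, so the formula holds at Wait.

Yes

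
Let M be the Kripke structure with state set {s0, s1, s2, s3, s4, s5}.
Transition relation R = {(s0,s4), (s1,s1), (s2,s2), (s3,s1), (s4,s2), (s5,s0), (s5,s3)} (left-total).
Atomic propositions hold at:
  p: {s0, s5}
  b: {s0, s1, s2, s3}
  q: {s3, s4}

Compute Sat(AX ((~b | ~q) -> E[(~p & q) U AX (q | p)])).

{s5}

Sat(~b) = {s4, s5}
Sat(~q) = {s0, s1, s2, s5}
Sat(~b | ~q) = {s0, s1, s2, s4, s5}
Sat(~p) = {s1, s2, s3, s4}
Sat(~p & q) = {s3, s4}
Sat(q | p) = {s0, s3, s4, s5}
Sat(AX (q | p)) = {s : every successor in {s0, s3, s4, s5}} = {s0, s5}
E[(~p & q) U AX (q | p)]: least fixpoint, start Z0 = Sat(AX (q | p)) = {s0, s5}, add states in Sat(~p & q) with some successor in Z. Already a fixed point.
Sat(E[(~p & q) U AX (q | p)]) = {s0, s5}
Sat((~b | ~q) -> E[(~p & q) U AX (q | p)]) = {s0, s3, s5}
Sat(AX ((~b | ~q) -> E[(~p & q) U AX (q | p)])) = {s : every successor in {s0, s3, s5}} = {s5}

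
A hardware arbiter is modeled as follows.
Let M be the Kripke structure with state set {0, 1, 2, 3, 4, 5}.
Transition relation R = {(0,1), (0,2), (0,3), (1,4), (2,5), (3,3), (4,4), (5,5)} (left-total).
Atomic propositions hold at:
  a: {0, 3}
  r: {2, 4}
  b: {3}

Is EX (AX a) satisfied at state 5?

No

Sat(AX a) = {s : every successor in {0, 3}} = {3}
Sat(EX (AX a)) = {s : some successor in {3}} = {0, 3}
5 ∉ Sat(EX (AX a)) = {0, 3}, so the formula does not hold at 5.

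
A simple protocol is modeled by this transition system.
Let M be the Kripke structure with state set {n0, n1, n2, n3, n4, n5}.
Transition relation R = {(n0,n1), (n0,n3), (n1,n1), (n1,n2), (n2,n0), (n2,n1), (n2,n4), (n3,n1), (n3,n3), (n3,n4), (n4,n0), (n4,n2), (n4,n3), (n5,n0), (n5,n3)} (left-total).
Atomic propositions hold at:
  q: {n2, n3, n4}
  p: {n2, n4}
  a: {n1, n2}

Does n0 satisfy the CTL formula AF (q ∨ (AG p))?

AG p: greatest fixpoint, start Z0 = {n2, n4}, keep only states in Sat with every successor in Z. Z1 = ∅; fixed.
Sat(AG p) = ∅
Sat(q ∨ (AG p)) = {n2, n3, n4}
AF (q ∨ (AG p)): least fixpoint, start Z0 = {n2, n3, n4}, add states with every successor in Z. Already a fixed point.
Sat(AF (q ∨ (AG p))) = {n2, n3, n4}
n0 ∉ Sat(AF (q ∨ (AG p))) = {n2, n3, n4}, so the formula does not hold at n0.

No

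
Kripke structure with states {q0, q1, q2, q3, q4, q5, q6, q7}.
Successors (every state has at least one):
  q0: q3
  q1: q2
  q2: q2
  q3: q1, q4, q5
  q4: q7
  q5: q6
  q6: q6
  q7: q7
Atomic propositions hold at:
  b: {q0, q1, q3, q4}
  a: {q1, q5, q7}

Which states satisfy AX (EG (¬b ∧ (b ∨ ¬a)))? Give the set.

{q1, q2, q5, q6}

Sat(¬b) = {q2, q5, q6, q7}
Sat(¬a) = {q0, q2, q3, q4, q6}
Sat(b ∨ ¬a) = {q0, q1, q2, q3, q4, q6}
Sat(¬b ∧ (b ∨ ¬a)) = {q2, q6}
EG (¬b ∧ (b ∨ ¬a)): greatest fixpoint, start Z0 = {q2, q6}, keep only states in Sat with some successor in Z. Already a fixed point.
Sat(EG (¬b ∧ (b ∨ ¬a))) = {q2, q6}
Sat(AX (EG (¬b ∧ (b ∨ ¬a)))) = {s : every successor in {q2, q6}} = {q1, q2, q5, q6}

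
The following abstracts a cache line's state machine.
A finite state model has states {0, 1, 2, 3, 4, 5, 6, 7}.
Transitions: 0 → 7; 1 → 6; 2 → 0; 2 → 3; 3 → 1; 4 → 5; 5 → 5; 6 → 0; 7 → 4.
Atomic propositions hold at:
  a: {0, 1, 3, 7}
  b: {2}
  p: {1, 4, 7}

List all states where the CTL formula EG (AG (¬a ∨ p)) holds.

Sat(¬a) = {2, 4, 5, 6}
Sat(¬a ∨ p) = {1, 2, 4, 5, 6, 7}
AG (¬a ∨ p): greatest fixpoint, start Z0 = {1, 2, 4, 5, 6, 7}, keep only states in Sat with every successor in Z. Z1 = {1, 4, 5, 7}; Z2 = {4, 5, 7}; fixed.
Sat(AG (¬a ∨ p)) = {4, 5, 7}
EG (AG (¬a ∨ p)): greatest fixpoint, start Z0 = {4, 5, 7}, keep only states in Sat with some successor in Z. Already a fixed point.
Sat(EG (AG (¬a ∨ p))) = {4, 5, 7}

{4, 5, 7}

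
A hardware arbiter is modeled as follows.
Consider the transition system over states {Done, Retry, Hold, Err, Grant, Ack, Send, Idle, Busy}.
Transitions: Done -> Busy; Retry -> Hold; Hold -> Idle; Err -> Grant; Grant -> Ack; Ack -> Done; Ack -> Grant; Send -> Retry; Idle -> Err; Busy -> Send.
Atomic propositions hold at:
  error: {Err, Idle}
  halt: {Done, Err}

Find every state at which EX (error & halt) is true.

{Idle}

Sat(error & halt) = {Err}
Sat(EX (error & halt)) = {s : some successor in {Err}} = {Idle}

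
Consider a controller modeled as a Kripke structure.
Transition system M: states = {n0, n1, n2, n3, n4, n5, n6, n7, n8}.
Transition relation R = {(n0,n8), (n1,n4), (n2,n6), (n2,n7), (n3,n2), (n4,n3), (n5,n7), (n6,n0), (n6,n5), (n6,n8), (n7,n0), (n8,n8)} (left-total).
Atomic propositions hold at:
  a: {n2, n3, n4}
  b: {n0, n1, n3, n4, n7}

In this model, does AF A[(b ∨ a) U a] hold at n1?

Sat(b ∨ a) = {n0, n1, n2, n3, n4, n7}
A[(b ∨ a) U a]: least fixpoint, start Z0 = Sat(a) = {n2, n3, n4}, add states in Sat(b ∨ a) with every successor in Z. Z1 = {n1, n2, n3, n4}; fixed.
Sat(A[(b ∨ a) U a]) = {n1, n2, n3, n4}
AF A[(b ∨ a) U a]: least fixpoint, start Z0 = {n1, n2, n3, n4}, add states with every successor in Z. Already a fixed point.
Sat(AF A[(b ∨ a) U a]) = {n1, n2, n3, n4}
n1 ∈ Sat(AF A[(b ∨ a) U a]) = {n1, n2, n3, n4}, so the formula holds at n1.

Yes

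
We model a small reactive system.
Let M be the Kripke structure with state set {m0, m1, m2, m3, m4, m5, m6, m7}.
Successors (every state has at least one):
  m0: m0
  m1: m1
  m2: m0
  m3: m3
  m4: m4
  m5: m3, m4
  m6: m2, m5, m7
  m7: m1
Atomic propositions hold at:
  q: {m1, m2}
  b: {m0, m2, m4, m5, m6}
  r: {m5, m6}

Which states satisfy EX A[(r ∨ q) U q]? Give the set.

Sat(r ∨ q) = {m1, m2, m5, m6}
A[(r ∨ q) U q]: least fixpoint, start Z0 = Sat(q) = {m1, m2}, add states in Sat(r ∨ q) with every successor in Z. Already a fixed point.
Sat(A[(r ∨ q) U q]) = {m1, m2}
Sat(EX A[(r ∨ q) U q]) = {s : some successor in {m1, m2}} = {m1, m6, m7}

{m1, m6, m7}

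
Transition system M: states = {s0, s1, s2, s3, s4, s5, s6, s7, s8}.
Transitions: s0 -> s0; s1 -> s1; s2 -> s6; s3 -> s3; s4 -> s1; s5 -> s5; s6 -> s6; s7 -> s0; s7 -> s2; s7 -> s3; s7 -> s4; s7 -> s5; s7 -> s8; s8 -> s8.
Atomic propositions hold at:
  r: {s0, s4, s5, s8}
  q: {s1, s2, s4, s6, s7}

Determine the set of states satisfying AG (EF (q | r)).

Sat(q | r) = {s0, s1, s2, s4, s5, s6, s7, s8}
EF (q | r): least fixpoint, start Z0 = {s0, s1, s2, s4, s5, s6, s7, s8}, add states with some successor in Z. Already a fixed point.
Sat(EF (q | r)) = {s0, s1, s2, s4, s5, s6, s7, s8}
AG (EF (q | r)): greatest fixpoint, start Z0 = {s0, s1, s2, s4, s5, s6, s7, s8}, keep only states in Sat with every successor in Z. Z1 = {s0, s1, s2, s4, s5, s6, s8}; fixed.
Sat(AG (EF (q | r))) = {s0, s1, s2, s4, s5, s6, s8}

{s0, s1, s2, s4, s5, s6, s8}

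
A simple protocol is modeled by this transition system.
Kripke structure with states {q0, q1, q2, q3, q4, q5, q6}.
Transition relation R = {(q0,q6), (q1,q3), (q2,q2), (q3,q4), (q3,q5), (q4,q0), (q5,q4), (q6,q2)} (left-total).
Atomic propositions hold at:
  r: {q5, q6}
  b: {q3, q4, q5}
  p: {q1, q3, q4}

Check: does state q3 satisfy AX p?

Sat(AX p) = {s : every successor in {q1, q3, q4}} = {q1, q5}
q3 ∉ Sat(AX p) = {q1, q5}, so the formula does not hold at q3.

No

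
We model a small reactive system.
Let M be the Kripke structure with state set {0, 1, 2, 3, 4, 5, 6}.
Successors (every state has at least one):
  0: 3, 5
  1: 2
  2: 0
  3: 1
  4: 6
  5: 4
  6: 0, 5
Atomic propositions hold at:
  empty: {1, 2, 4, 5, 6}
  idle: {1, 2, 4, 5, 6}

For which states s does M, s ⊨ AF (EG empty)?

EG empty: greatest fixpoint, start Z0 = {1, 2, 4, 5, 6}, keep only states in Sat with some successor in Z. Z1 = {1, 4, 5, 6}; Z2 = {4, 5, 6}; fixed.
Sat(EG empty) = {4, 5, 6}
AF (EG empty): least fixpoint, start Z0 = {4, 5, 6}, add states with every successor in Z. Already a fixed point.
Sat(AF (EG empty)) = {4, 5, 6}

{4, 5, 6}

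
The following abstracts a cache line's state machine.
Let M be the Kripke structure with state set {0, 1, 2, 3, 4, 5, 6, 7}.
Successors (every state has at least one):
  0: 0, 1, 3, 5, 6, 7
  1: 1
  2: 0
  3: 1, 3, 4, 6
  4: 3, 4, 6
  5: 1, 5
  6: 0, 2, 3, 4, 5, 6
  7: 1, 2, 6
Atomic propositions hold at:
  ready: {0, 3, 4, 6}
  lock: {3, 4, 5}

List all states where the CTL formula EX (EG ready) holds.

{0, 2, 3, 4, 6, 7}

EG ready: greatest fixpoint, start Z0 = {0, 3, 4, 6}, keep only states in Sat with some successor in Z. Already a fixed point.
Sat(EG ready) = {0, 3, 4, 6}
Sat(EX (EG ready)) = {s : some successor in {0, 3, 4, 6}} = {0, 2, 3, 4, 6, 7}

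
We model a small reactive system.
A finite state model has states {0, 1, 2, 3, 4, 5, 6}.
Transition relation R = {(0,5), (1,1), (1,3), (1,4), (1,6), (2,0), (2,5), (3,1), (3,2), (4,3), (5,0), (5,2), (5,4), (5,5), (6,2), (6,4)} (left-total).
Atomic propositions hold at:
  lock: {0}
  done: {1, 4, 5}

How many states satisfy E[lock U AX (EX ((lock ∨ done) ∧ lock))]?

Sat(lock ∨ done) = {0, 1, 4, 5}
Sat((lock ∨ done) ∧ lock) = {0}
Sat(EX ((lock ∨ done) ∧ lock)) = {s : some successor in {0}} = {2, 5}
Sat(AX (EX ((lock ∨ done) ∧ lock))) = {s : every successor in {2, 5}} = {0}
E[lock U AX (EX ((lock ∨ done) ∧ lock))]: least fixpoint, start Z0 = Sat(AX (EX ((lock ∨ done) ∧ lock))) = {0}, add states in Sat(lock) with some successor in Z. Already a fixed point.
Sat(E[lock U AX (EX ((lock ∨ done) ∧ lock))]) = {0}
|Sat(E[lock U AX (EX ((lock ∨ done) ∧ lock))])| = |{0}| = 1.

1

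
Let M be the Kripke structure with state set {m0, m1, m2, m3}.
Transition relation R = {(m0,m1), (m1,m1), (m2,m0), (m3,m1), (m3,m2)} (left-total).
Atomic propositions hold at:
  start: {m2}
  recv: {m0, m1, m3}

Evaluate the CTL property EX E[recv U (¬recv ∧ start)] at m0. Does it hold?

No

Sat(¬recv) = {m2}
Sat(¬recv ∧ start) = {m2}
E[recv U (¬recv ∧ start)]: least fixpoint, start Z0 = Sat((¬recv ∧ start)) = {m2}, add states in Sat(recv) with some successor in Z. Z1 = {m2, m3}; fixed.
Sat(E[recv U (¬recv ∧ start)]) = {m2, m3}
Sat(EX E[recv U (¬recv ∧ start)]) = {s : some successor in {m2, m3}} = {m3}
m0 ∉ Sat(EX E[recv U (¬recv ∧ start)]) = {m3}, so the formula does not hold at m0.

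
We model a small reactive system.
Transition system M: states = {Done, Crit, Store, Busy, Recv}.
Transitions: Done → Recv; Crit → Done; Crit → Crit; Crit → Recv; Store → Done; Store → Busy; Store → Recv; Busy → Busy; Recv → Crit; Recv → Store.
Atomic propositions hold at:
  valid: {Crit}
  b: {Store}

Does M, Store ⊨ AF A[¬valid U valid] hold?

No

Sat(¬valid) = {Done, Store, Busy, Recv}
A[¬valid U valid]: least fixpoint, start Z0 = Sat(valid) = {Crit}, add states in Sat(¬valid) with every successor in Z. Already a fixed point.
Sat(A[¬valid U valid]) = {Crit}
AF A[¬valid U valid]: least fixpoint, start Z0 = {Crit}, add states with every successor in Z. Already a fixed point.
Sat(AF A[¬valid U valid]) = {Crit}
Store ∉ Sat(AF A[¬valid U valid]) = {Crit}, so the formula does not hold at Store.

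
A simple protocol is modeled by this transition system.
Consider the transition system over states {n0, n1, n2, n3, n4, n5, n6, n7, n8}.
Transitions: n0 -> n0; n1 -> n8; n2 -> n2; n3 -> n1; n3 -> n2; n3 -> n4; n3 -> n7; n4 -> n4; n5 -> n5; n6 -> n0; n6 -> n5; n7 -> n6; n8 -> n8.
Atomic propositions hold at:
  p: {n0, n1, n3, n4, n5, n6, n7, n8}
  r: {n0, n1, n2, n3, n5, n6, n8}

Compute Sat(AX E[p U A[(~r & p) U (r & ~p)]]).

Sat(~r) = {n4, n7}
Sat(~r & p) = {n4, n7}
Sat(~p) = {n2}
Sat(r & ~p) = {n2}
A[(~r & p) U (r & ~p)]: least fixpoint, start Z0 = Sat((r & ~p)) = {n2}, add states in Sat(~r & p) with every successor in Z. Already a fixed point.
Sat(A[(~r & p) U (r & ~p)]) = {n2}
E[p U A[(~r & p) U (r & ~p)]]: least fixpoint, start Z0 = Sat(A[(~r & p) U (r & ~p)]) = {n2}, add states in Sat(p) with some successor in Z. Z1 = {n2, n3}; fixed.
Sat(E[p U A[(~r & p) U (r & ~p)]]) = {n2, n3}
Sat(AX E[p U A[(~r & p) U (r & ~p)]]) = {s : every successor in {n2, n3}} = {n2}

{n2}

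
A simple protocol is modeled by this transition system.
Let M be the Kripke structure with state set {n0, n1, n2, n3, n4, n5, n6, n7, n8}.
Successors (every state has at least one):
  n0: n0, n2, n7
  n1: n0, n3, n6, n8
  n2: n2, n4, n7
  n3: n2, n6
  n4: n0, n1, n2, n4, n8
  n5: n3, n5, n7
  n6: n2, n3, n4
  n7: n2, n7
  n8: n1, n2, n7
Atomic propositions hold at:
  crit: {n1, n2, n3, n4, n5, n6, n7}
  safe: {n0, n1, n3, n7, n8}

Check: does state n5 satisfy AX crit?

Yes

Sat(AX crit) = {s : every successor in {n1, n2, n3, n4, n5, n6, n7}} = {n2, n3, n5, n6, n7, n8}
n5 ∈ Sat(AX crit) = {n2, n3, n5, n6, n7, n8}, so the formula holds at n5.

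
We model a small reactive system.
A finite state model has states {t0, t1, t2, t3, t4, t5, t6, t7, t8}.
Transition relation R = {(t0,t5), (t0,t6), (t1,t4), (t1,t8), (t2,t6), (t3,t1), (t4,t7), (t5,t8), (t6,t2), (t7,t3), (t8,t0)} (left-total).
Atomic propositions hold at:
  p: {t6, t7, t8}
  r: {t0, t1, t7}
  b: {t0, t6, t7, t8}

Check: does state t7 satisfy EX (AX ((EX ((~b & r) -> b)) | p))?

Yes

Sat(~b) = {t1, t2, t3, t4, t5}
Sat(~b & r) = {t1}
Sat((~b & r) -> b) = {t0, t2, t3, t4, t5, t6, t7, t8}
Sat(EX ((~b & r) -> b)) = {s : some successor in {t0, t2, t3, t4, t5, t6, t7, t8}} = {t0, t1, t2, t4, t5, t6, t7, t8}
Sat((EX ((~b & r) -> b)) | p) = {t0, t1, t2, t4, t5, t6, t7, t8}
Sat(AX ((EX ((~b & r) -> b)) | p)) = {s : every successor in {t0, t1, t2, t4, t5, t6, t7, t8}} = {t0, t1, t2, t3, t4, t5, t6, t8}
Sat(EX (AX ((EX ((~b & r) -> b)) | p))) = {s : some successor in {t0, t1, t2, t3, t4, t5, t6, t8}} = {t0, t1, t2, t3, t5, t6, t7, t8}
t7 ∈ Sat(EX (AX ((EX ((~b & r) -> b)) | p))) = {t0, t1, t2, t3, t5, t6, t7, t8}, so the formula holds at t7.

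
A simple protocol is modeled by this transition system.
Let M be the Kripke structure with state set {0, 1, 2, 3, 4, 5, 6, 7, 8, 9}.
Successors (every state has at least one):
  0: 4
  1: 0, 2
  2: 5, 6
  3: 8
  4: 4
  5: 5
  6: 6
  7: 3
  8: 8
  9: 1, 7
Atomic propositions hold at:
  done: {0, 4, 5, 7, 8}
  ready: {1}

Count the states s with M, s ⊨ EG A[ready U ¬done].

Sat(¬done) = {1, 2, 3, 6, 9}
A[ready U ¬done]: least fixpoint, start Z0 = Sat(¬done) = {1, 2, 3, 6, 9}, add states in Sat(ready) with every successor in Z. Already a fixed point.
Sat(A[ready U ¬done]) = {1, 2, 3, 6, 9}
EG A[ready U ¬done]: greatest fixpoint, start Z0 = {1, 2, 3, 6, 9}, keep only states in Sat with some successor in Z. Z1 = {1, 2, 6, 9}; fixed.
Sat(EG A[ready U ¬done]) = {1, 2, 6, 9}
|Sat(EG A[ready U ¬done])| = |{1, 2, 6, 9}| = 4.

4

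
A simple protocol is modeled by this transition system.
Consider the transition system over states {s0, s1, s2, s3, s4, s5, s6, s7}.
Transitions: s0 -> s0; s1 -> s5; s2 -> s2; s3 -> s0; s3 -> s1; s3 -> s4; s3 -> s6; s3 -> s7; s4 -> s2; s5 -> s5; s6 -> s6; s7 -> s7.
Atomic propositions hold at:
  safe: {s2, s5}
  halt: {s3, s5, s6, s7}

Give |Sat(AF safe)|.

AF safe: least fixpoint, start Z0 = {s2, s5}, add states with every successor in Z. Z1 = {s1, s2, s4, s5}; fixed.
Sat(AF safe) = {s1, s2, s4, s5}
|Sat(AF safe)| = |{s1, s2, s4, s5}| = 4.

4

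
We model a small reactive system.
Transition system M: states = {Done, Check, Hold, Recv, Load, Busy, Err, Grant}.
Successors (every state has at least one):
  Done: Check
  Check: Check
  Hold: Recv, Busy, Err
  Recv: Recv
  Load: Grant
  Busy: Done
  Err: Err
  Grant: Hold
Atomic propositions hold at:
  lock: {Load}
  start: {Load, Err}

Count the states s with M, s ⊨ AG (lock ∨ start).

Sat(lock ∨ start) = {Load, Err}
AG (lock ∨ start): greatest fixpoint, start Z0 = {Load, Err}, keep only states in Sat with every successor in Z. Z1 = {Err}; fixed.
Sat(AG (lock ∨ start)) = {Err}
|Sat(AG (lock ∨ start))| = |{Err}| = 1.

1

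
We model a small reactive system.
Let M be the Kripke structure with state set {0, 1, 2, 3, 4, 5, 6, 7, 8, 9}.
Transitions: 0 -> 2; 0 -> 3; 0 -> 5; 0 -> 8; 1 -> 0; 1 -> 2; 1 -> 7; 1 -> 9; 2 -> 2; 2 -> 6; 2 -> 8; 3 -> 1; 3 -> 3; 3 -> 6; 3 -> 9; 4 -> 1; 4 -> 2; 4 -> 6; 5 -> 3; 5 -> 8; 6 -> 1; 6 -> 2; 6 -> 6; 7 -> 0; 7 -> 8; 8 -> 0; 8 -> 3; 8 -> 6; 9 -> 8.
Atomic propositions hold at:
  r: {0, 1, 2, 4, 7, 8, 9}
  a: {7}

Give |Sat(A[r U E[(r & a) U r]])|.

7

Sat(r & a) = {7}
E[(r & a) U r]: least fixpoint, start Z0 = Sat(r) = {0, 1, 2, 4, 7, 8, 9}, add states in Sat(r & a) with some successor in Z. Already a fixed point.
Sat(E[(r & a) U r]) = {0, 1, 2, 4, 7, 8, 9}
A[r U E[(r & a) U r]]: least fixpoint, start Z0 = Sat(E[(r & a) U r]) = {0, 1, 2, 4, 7, 8, 9}, add states in Sat(r) with every successor in Z. Already a fixed point.
Sat(A[r U E[(r & a) U r]]) = {0, 1, 2, 4, 7, 8, 9}
|Sat(A[r U E[(r & a) U r]])| = |{0, 1, 2, 4, 7, 8, 9}| = 7.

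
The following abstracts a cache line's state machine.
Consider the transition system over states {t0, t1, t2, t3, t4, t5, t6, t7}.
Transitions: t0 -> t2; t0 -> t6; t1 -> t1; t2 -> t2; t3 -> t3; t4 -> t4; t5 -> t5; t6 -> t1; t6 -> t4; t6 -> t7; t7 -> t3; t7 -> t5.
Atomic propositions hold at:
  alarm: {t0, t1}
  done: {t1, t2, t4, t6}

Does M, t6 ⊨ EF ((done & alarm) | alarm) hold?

Sat(done & alarm) = {t1}
Sat((done & alarm) | alarm) = {t0, t1}
EF ((done & alarm) | alarm): least fixpoint, start Z0 = {t0, t1}, add states with some successor in Z. Z1 = {t0, t1, t6}; fixed.
Sat(EF ((done & alarm) | alarm)) = {t0, t1, t6}
t6 ∈ Sat(EF ((done & alarm) | alarm)) = {t0, t1, t6}, so the formula holds at t6.

Yes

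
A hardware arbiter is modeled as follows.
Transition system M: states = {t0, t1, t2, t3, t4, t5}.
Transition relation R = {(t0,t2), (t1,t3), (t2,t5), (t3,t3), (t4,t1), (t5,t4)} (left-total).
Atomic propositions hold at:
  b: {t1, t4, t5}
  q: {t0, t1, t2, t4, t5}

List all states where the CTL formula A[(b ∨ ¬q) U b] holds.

Sat(¬q) = {t3}
Sat(b ∨ ¬q) = {t1, t3, t4, t5}
A[(b ∨ ¬q) U b]: least fixpoint, start Z0 = Sat(b) = {t1, t4, t5}, add states in Sat(b ∨ ¬q) with every successor in Z. Already a fixed point.
Sat(A[(b ∨ ¬q) U b]) = {t1, t4, t5}

{t1, t4, t5}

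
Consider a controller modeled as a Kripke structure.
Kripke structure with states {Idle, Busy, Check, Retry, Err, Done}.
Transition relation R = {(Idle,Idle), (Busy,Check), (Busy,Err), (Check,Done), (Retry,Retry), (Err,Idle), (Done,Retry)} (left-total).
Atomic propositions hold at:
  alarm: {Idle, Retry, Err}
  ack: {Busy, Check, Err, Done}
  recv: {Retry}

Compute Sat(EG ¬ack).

{Idle, Retry}

Sat(¬ack) = {Idle, Retry}
EG ¬ack: greatest fixpoint, start Z0 = {Idle, Retry}, keep only states in Sat with some successor in Z. Already a fixed point.
Sat(EG ¬ack) = {Idle, Retry}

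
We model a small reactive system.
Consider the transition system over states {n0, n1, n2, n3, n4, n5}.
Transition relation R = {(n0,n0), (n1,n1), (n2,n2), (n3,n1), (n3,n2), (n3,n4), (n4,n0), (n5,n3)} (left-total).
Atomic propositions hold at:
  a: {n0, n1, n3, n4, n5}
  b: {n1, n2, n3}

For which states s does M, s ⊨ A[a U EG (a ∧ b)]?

Sat(a ∧ b) = {n1, n3}
EG (a ∧ b): greatest fixpoint, start Z0 = {n1, n3}, keep only states in Sat with some successor in Z. Already a fixed point.
Sat(EG (a ∧ b)) = {n1, n3}
A[a U EG (a ∧ b)]: least fixpoint, start Z0 = Sat(EG (a ∧ b)) = {n1, n3}, add states in Sat(a) with every successor in Z. Z1 = {n1, n3, n5}; fixed.
Sat(A[a U EG (a ∧ b)]) = {n1, n3, n5}

{n1, n3, n5}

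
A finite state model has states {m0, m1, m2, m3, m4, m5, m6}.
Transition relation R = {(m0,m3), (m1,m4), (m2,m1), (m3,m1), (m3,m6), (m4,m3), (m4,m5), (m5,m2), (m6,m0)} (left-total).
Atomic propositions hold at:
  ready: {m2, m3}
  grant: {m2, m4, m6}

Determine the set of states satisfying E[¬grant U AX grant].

Sat(¬grant) = {m0, m1, m3, m5}
Sat(AX grant) = {s : every successor in {m2, m4, m6}} = {m1, m5}
E[¬grant U AX grant]: least fixpoint, start Z0 = Sat(AX grant) = {m1, m5}, add states in Sat(¬grant) with some successor in Z. Z1 = {m1, m3, m5}; Z2 = {m0, m1, m3, m5}; fixed.
Sat(E[¬grant U AX grant]) = {m0, m1, m3, m5}

{m0, m1, m3, m5}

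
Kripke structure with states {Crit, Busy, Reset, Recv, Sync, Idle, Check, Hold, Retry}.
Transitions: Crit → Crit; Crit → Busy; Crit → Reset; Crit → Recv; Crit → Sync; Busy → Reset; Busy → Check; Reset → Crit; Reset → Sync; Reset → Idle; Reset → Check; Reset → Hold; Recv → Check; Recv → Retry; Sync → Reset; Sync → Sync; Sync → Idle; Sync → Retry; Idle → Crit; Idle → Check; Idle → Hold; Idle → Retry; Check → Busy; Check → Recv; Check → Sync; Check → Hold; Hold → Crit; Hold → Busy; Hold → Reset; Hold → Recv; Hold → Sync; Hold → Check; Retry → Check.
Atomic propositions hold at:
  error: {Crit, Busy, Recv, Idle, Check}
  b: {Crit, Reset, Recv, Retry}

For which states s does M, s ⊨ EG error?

{Crit, Busy, Recv, Idle, Check}

EG error: greatest fixpoint, start Z0 = {Crit, Busy, Recv, Idle, Check}, keep only states in Sat with some successor in Z. Already a fixed point.
Sat(EG error) = {Crit, Busy, Recv, Idle, Check}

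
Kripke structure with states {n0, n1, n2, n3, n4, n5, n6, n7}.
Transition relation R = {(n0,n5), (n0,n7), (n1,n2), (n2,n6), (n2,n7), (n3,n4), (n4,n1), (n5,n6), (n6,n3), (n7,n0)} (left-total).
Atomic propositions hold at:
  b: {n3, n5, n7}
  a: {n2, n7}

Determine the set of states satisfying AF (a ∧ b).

Sat(a ∧ b) = {n7}
AF (a ∧ b): least fixpoint, start Z0 = {n7}, add states with every successor in Z. Already a fixed point.
Sat(AF (a ∧ b)) = {n7}

{n7}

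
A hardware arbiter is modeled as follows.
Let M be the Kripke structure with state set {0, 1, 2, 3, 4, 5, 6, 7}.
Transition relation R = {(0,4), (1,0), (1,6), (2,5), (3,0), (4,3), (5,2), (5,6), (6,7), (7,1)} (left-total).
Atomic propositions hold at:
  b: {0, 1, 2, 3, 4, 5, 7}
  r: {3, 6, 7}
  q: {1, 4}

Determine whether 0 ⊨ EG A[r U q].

A[r U q]: least fixpoint, start Z0 = Sat(q) = {1, 4}, add states in Sat(r) with every successor in Z. Z1 = {1, 4, 7}; Z2 = {1, 4, 6, 7}; fixed.
Sat(A[r U q]) = {1, 4, 6, 7}
EG A[r U q]: greatest fixpoint, start Z0 = {1, 4, 6, 7}, keep only states in Sat with some successor in Z. Z1 = {1, 6, 7}; fixed.
Sat(EG A[r U q]) = {1, 6, 7}
0 ∉ Sat(EG A[r U q]) = {1, 6, 7}, so the formula does not hold at 0.

No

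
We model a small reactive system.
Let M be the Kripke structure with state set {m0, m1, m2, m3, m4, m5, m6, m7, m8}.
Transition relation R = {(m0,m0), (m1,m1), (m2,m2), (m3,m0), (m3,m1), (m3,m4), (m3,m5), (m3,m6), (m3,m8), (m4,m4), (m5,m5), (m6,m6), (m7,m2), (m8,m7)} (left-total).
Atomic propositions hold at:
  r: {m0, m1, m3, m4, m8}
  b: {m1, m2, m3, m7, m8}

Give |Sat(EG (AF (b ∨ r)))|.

7

Sat(b ∨ r) = {m0, m1, m2, m3, m4, m7, m8}
AF (b ∨ r): least fixpoint, start Z0 = {m0, m1, m2, m3, m4, m7, m8}, add states with every successor in Z. Already a fixed point.
Sat(AF (b ∨ r)) = {m0, m1, m2, m3, m4, m7, m8}
EG (AF (b ∨ r)): greatest fixpoint, start Z0 = {m0, m1, m2, m3, m4, m7, m8}, keep only states in Sat with some successor in Z. Already a fixed point.
Sat(EG (AF (b ∨ r))) = {m0, m1, m2, m3, m4, m7, m8}
|Sat(EG (AF (b ∨ r)))| = |{m0, m1, m2, m3, m4, m7, m8}| = 7.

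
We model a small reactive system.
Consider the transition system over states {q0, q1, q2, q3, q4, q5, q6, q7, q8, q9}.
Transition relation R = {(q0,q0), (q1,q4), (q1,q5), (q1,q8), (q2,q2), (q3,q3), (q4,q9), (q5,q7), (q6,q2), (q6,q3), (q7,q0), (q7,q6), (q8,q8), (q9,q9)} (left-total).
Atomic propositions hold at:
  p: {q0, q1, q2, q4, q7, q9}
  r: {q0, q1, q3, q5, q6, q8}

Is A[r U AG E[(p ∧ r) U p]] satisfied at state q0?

Yes

Sat(p ∧ r) = {q0, q1}
E[(p ∧ r) U p]: least fixpoint, start Z0 = Sat(p) = {q0, q1, q2, q4, q7, q9}, add states in Sat(p ∧ r) with some successor in Z. Already a fixed point.
Sat(E[(p ∧ r) U p]) = {q0, q1, q2, q4, q7, q9}
AG E[(p ∧ r) U p]: greatest fixpoint, start Z0 = {q0, q1, q2, q4, q7, q9}, keep only states in Sat with every successor in Z. Z1 = {q0, q2, q4, q9}; fixed.
Sat(AG E[(p ∧ r) U p]) = {q0, q2, q4, q9}
A[r U AG E[(p ∧ r) U p]]: least fixpoint, start Z0 = Sat(AG E[(p ∧ r) U p]) = {q0, q2, q4, q9}, add states in Sat(r) with every successor in Z. Already a fixed point.
Sat(A[r U AG E[(p ∧ r) U p]]) = {q0, q2, q4, q9}
q0 ∈ Sat(A[r U AG E[(p ∧ r) U p]]) = {q0, q2, q4, q9}, so the formula holds at q0.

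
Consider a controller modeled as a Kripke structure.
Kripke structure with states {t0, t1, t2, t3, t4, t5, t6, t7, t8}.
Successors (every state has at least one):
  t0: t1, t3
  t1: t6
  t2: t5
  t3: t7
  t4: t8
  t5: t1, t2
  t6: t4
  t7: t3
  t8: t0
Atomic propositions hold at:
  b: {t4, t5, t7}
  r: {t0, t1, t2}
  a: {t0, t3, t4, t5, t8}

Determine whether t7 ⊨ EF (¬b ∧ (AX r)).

Sat(¬b) = {t0, t1, t2, t3, t6, t8}
Sat(AX r) = {s : every successor in {t0, t1, t2}} = {t5, t8}
Sat(¬b ∧ (AX r)) = {t8}
EF (¬b ∧ (AX r)): least fixpoint, start Z0 = {t8}, add states with some successor in Z. Z1 = {t4, t8}; Z2 = {t4, t6, t8}; Z3 = {t1, t4, t6, t8}; Z4 = {t0, t1, t4, t5, t6, t8}; Z5 = {t0, t1, t2, t4, t5, t6, t8}; fixed.
Sat(EF (¬b ∧ (AX r))) = {t0, t1, t2, t4, t5, t6, t8}
t7 ∉ Sat(EF (¬b ∧ (AX r))) = {t0, t1, t2, t4, t5, t6, t8}, so the formula does not hold at t7.

No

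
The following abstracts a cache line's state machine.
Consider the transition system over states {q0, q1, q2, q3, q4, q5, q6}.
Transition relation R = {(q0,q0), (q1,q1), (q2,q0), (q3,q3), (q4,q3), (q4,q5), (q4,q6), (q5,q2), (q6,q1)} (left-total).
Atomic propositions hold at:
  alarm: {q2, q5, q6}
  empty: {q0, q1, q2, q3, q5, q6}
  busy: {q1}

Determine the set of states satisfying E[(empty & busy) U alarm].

Sat(empty & busy) = {q1}
E[(empty & busy) U alarm]: least fixpoint, start Z0 = Sat(alarm) = {q2, q5, q6}, add states in Sat(empty & busy) with some successor in Z. Already a fixed point.
Sat(E[(empty & busy) U alarm]) = {q2, q5, q6}

{q2, q5, q6}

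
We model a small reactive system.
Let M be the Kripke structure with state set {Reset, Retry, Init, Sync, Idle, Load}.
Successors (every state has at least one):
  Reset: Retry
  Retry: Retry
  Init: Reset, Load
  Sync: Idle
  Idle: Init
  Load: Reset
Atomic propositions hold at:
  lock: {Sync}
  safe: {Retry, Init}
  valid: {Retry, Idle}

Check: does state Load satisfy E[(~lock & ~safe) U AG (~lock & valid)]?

Sat(~lock) = {Reset, Retry, Init, Idle, Load}
Sat(~safe) = {Reset, Sync, Idle, Load}
Sat(~lock & ~safe) = {Reset, Idle, Load}
Sat(~lock & valid) = {Retry, Idle}
AG (~lock & valid): greatest fixpoint, start Z0 = {Retry, Idle}, keep only states in Sat with every successor in Z. Z1 = {Retry}; fixed.
Sat(AG (~lock & valid)) = {Retry}
E[(~lock & ~safe) U AG (~lock & valid)]: least fixpoint, start Z0 = Sat(AG (~lock & valid)) = {Retry}, add states in Sat(~lock & ~safe) with some successor in Z. Z1 = {Reset, Retry}; Z2 = {Reset, Retry, Load}; fixed.
Sat(E[(~lock & ~safe) U AG (~lock & valid)]) = {Reset, Retry, Load}
Load ∈ Sat(E[(~lock & ~safe) U AG (~lock & valid)]) = {Reset, Retry, Load}, so the formula holds at Load.

Yes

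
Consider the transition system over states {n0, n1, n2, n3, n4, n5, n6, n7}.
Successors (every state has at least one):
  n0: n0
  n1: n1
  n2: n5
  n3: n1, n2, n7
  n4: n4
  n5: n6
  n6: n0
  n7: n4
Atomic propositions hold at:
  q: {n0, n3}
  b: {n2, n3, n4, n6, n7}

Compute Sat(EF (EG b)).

EG b: greatest fixpoint, start Z0 = {n2, n3, n4, n6, n7}, keep only states in Sat with some successor in Z. Z1 = {n3, n4, n7}; fixed.
Sat(EG b) = {n3, n4, n7}
EF (EG b): least fixpoint, start Z0 = {n3, n4, n7}, add states with some successor in Z. Already a fixed point.
Sat(EF (EG b)) = {n3, n4, n7}

{n3, n4, n7}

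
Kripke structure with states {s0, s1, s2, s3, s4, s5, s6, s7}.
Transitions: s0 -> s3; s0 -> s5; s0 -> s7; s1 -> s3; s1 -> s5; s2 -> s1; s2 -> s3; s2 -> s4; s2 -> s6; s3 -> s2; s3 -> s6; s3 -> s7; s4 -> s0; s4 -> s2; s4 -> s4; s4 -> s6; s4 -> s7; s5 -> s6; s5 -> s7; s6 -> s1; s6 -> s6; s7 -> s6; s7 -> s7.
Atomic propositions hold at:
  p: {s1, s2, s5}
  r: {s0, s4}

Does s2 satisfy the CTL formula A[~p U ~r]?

Yes

Sat(~p) = {s0, s3, s4, s6, s7}
Sat(~r) = {s1, s2, s3, s5, s6, s7}
A[~p U ~r]: least fixpoint, start Z0 = Sat(~r) = {s1, s2, s3, s5, s6, s7}, add states in Sat(~p) with every successor in Z. Z1 = {s0, s1, s2, s3, s5, s6, s7}; fixed.
Sat(A[~p U ~r]) = {s0, s1, s2, s3, s5, s6, s7}
s2 ∈ Sat(A[~p U ~r]) = {s0, s1, s2, s3, s5, s6, s7}, so the formula holds at s2.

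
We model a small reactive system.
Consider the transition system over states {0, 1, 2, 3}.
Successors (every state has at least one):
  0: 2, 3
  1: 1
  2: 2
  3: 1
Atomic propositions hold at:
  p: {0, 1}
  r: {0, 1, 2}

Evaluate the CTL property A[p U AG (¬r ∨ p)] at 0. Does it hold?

No

Sat(¬r) = {3}
Sat(¬r ∨ p) = {0, 1, 3}
AG (¬r ∨ p): greatest fixpoint, start Z0 = {0, 1, 3}, keep only states in Sat with every successor in Z. Z1 = {1, 3}; fixed.
Sat(AG (¬r ∨ p)) = {1, 3}
A[p U AG (¬r ∨ p)]: least fixpoint, start Z0 = Sat(AG (¬r ∨ p)) = {1, 3}, add states in Sat(p) with every successor in Z. Already a fixed point.
Sat(A[p U AG (¬r ∨ p)]) = {1, 3}
0 ∉ Sat(A[p U AG (¬r ∨ p)]) = {1, 3}, so the formula does not hold at 0.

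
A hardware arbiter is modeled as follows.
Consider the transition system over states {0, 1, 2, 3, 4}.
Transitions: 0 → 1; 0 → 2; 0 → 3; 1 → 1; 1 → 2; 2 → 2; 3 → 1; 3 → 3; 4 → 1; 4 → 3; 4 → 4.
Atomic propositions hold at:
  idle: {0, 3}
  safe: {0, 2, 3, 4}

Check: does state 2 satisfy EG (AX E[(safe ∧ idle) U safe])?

Yes

Sat(safe ∧ idle) = {0, 3}
E[(safe ∧ idle) U safe]: least fixpoint, start Z0 = Sat(safe) = {0, 2, 3, 4}, add states in Sat(safe ∧ idle) with some successor in Z. Already a fixed point.
Sat(E[(safe ∧ idle) U safe]) = {0, 2, 3, 4}
Sat(AX E[(safe ∧ idle) U safe]) = {s : every successor in {0, 2, 3, 4}} = {2}
EG (AX E[(safe ∧ idle) U safe]): greatest fixpoint, start Z0 = {2}, keep only states in Sat with some successor in Z. Already a fixed point.
Sat(EG (AX E[(safe ∧ idle) U safe])) = {2}
2 ∈ Sat(EG (AX E[(safe ∧ idle) U safe])) = {2}, so the formula holds at 2.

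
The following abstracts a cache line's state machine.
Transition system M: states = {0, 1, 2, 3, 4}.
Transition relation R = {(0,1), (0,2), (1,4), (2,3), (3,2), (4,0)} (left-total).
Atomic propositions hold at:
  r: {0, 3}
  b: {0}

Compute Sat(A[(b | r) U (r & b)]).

{0}

Sat(b | r) = {0, 3}
Sat(r & b) = {0}
A[(b | r) U (r & b)]: least fixpoint, start Z0 = Sat((r & b)) = {0}, add states in Sat(b | r) with every successor in Z. Already a fixed point.
Sat(A[(b | r) U (r & b)]) = {0}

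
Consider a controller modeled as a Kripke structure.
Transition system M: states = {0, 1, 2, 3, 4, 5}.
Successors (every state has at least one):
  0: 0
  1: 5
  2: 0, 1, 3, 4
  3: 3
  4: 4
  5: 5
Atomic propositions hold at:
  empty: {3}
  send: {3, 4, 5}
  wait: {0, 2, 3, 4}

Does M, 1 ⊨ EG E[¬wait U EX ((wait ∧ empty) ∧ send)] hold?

No

Sat(¬wait) = {1, 5}
Sat(wait ∧ empty) = {3}
Sat((wait ∧ empty) ∧ send) = {3}
Sat(EX ((wait ∧ empty) ∧ send)) = {s : some successor in {3}} = {2, 3}
E[¬wait U EX ((wait ∧ empty) ∧ send)]: least fixpoint, start Z0 = Sat(EX ((wait ∧ empty) ∧ send)) = {2, 3}, add states in Sat(¬wait) with some successor in Z. Already a fixed point.
Sat(E[¬wait U EX ((wait ∧ empty) ∧ send)]) = {2, 3}
EG E[¬wait U EX ((wait ∧ empty) ∧ send)]: greatest fixpoint, start Z0 = {2, 3}, keep only states in Sat with some successor in Z. Already a fixed point.
Sat(EG E[¬wait U EX ((wait ∧ empty) ∧ send)]) = {2, 3}
1 ∉ Sat(EG E[¬wait U EX ((wait ∧ empty) ∧ send)]) = {2, 3}, so the formula does not hold at 1.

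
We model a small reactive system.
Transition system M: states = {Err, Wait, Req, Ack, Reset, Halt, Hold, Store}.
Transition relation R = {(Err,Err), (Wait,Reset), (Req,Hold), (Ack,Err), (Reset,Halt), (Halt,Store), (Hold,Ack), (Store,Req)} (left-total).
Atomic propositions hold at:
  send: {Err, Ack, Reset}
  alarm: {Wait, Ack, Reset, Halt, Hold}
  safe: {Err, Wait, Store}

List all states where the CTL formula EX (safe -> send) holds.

Sat(safe -> send) = {Err, Req, Ack, Reset, Halt, Hold}
Sat(EX (safe -> send)) = {s : some successor in {Err, Req, Ack, Reset, Halt, Hold}} = {Err, Wait, Req, Ack, Reset, Hold, Store}

{Err, Wait, Req, Ack, Reset, Hold, Store}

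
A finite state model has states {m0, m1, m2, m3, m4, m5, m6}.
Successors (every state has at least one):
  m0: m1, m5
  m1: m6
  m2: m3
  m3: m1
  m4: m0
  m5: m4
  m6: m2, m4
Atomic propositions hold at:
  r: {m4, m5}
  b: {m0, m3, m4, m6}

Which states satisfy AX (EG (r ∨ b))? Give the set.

Sat(r ∨ b) = {m0, m3, m4, m5, m6}
EG (r ∨ b): greatest fixpoint, start Z0 = {m0, m3, m4, m5, m6}, keep only states in Sat with some successor in Z. Z1 = {m0, m4, m5, m6}; fixed.
Sat(EG (r ∨ b)) = {m0, m4, m5, m6}
Sat(AX (EG (r ∨ b))) = {s : every successor in {m0, m4, m5, m6}} = {m1, m4, m5}

{m1, m4, m5}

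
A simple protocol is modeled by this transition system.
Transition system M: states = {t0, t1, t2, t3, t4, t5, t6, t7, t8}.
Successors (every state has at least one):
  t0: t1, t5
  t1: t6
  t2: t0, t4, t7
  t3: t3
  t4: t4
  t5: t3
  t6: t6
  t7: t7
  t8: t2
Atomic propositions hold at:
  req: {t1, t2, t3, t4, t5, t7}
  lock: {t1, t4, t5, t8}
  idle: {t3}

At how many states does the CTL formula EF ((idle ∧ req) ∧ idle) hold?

5

Sat(idle ∧ req) = {t3}
Sat((idle ∧ req) ∧ idle) = {t3}
EF ((idle ∧ req) ∧ idle): least fixpoint, start Z0 = {t3}, add states with some successor in Z. Z1 = {t3, t5}; Z2 = {t0, t3, t5}; Z3 = {t0, t2, t3, t5}; Z4 = {t0, t2, t3, t5, t8}; fixed.
Sat(EF ((idle ∧ req) ∧ idle)) = {t0, t2, t3, t5, t8}
|Sat(EF ((idle ∧ req) ∧ idle))| = |{t0, t2, t3, t5, t8}| = 5.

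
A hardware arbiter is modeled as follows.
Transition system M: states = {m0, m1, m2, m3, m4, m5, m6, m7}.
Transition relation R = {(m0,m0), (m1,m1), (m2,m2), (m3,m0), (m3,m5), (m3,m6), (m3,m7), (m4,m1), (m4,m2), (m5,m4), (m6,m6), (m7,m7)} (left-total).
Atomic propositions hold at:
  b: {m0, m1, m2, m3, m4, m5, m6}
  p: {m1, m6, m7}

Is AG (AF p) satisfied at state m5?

No

AF p: least fixpoint, start Z0 = {m1, m6, m7}, add states with every successor in Z. Already a fixed point.
Sat(AF p) = {m1, m6, m7}
AG (AF p): greatest fixpoint, start Z0 = {m1, m6, m7}, keep only states in Sat with every successor in Z. Already a fixed point.
Sat(AG (AF p)) = {m1, m6, m7}
m5 ∉ Sat(AG (AF p)) = {m1, m6, m7}, so the formula does not hold at m5.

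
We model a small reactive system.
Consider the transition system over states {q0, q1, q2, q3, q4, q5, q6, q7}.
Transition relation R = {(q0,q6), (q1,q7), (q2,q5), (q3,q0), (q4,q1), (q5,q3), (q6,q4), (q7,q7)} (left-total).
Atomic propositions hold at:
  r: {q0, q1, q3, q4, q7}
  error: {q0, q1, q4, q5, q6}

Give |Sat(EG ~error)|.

1

Sat(~error) = {q2, q3, q7}
EG ~error: greatest fixpoint, start Z0 = {q2, q3, q7}, keep only states in Sat with some successor in Z. Z1 = {q7}; fixed.
Sat(EG ~error) = {q7}
|Sat(EG ~error)| = |{q7}| = 1.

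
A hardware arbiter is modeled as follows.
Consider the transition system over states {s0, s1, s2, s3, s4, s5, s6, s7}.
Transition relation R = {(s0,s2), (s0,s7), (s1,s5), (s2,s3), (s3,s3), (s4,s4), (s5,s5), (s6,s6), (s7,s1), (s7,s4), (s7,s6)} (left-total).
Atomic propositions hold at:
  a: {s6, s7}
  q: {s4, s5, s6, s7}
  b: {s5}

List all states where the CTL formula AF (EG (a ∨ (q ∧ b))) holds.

Sat(q ∧ b) = {s5}
Sat(a ∨ (q ∧ b)) = {s5, s6, s7}
EG (a ∨ (q ∧ b)): greatest fixpoint, start Z0 = {s5, s6, s7}, keep only states in Sat with some successor in Z. Already a fixed point.
Sat(EG (a ∨ (q ∧ b))) = {s5, s6, s7}
AF (EG (a ∨ (q ∧ b))): least fixpoint, start Z0 = {s5, s6, s7}, add states with every successor in Z. Z1 = {s1, s5, s6, s7}; fixed.
Sat(AF (EG (a ∨ (q ∧ b)))) = {s1, s5, s6, s7}

{s1, s5, s6, s7}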